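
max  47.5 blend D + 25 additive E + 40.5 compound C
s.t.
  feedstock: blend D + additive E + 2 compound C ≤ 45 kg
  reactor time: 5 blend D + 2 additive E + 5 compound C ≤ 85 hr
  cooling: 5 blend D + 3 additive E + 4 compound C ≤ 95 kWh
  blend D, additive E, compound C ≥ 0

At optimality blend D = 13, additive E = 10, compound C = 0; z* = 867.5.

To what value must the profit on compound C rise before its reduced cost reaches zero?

Binding: reactor time and cooling. Non-binding: feedstock (22 unused).
Since feedstock is not tight, its dual is 0.
From A_Bᵀ y = c: 5·y_reactor time + 5·y_cooling = 47.5; 2·y_reactor time + 3·y_cooling = 25.
→ y_reactor time = 3.5 and y_cooling = 6.
compound C enters the basis when its profit ≥ yᵀa₃ = 3.5·5 + 6·4 = 41.5.

41.5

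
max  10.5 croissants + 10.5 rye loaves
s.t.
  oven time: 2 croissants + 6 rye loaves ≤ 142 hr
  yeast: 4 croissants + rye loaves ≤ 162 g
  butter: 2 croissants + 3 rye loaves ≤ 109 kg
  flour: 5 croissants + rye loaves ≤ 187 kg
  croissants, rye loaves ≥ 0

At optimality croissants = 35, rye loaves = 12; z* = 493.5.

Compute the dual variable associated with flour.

Check each constraint at x*: oven time 142/142 (tight); yeast 152/162 (slack 10); butter 106/109 (slack 3); flour 187/187 (tight).
Since yeast, butter are not tight, their duals are 0.
The binding rows give the dual system: 2·y_oven time + 5·y_flour = 10.5 and 6·y_oven time + 1·y_flour = 10.5.
→ y_oven time = 1.5 and y_flour = 1.5.
Shadow price of flour = 1.5.

1.5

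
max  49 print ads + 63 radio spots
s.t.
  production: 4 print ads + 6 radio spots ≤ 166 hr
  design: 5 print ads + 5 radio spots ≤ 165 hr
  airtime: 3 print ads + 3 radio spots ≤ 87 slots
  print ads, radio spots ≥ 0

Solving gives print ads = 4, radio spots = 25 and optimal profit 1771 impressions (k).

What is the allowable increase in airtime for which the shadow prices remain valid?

Binding constraints: production, airtime. The basis is B = [[4,6],[3,3]] with det -6.
Per unit increase in airtime, x* moves by d = (1, -0.6667).
The basis stays optimal until design becomes binding; allowable increase = 12 slots.

12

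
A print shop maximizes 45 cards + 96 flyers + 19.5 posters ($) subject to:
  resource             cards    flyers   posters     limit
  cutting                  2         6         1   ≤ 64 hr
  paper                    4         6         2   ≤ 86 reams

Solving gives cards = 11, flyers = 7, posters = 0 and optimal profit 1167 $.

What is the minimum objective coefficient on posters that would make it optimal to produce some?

Both cutting and paper are binding at x*.
Dual feasibility on the basic columns requires 2·y_cutting + 4·y_paper = 45, 6·y_cutting + 6·y_paper = 96.
This yields shadow prices y_cutting = 9.5, y_paper = 6.5.
posters enters the basis when its profit ≥ yᵀa₃ = 9.5·1 + 6.5·2 = 22.5.

22.5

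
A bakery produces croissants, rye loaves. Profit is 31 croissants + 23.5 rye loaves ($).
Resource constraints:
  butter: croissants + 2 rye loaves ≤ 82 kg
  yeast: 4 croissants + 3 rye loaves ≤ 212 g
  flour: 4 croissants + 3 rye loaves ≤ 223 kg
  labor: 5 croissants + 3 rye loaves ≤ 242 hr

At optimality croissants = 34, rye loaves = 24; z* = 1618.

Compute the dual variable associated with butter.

Check each constraint at x*: butter 82/82 (tight); yeast 208/212 (slack 4); flour 208/223 (slack 15); labor 242/242 (tight).
By complementary slackness, y = 0 for the non-binding constraints.
From A_Bᵀ y = c: 1·y_butter + 5·y_labor = 31; 2·y_butter + 3·y_labor = 23.5.
Solving: y_butter = 3.5, y_labor = 5.5.
Shadow price of butter = 3.5.

3.5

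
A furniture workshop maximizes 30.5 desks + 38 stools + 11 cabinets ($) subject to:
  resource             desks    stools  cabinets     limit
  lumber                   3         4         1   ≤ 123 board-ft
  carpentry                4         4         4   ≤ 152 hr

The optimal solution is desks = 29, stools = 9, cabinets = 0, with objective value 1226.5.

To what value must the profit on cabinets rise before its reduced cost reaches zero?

At the optimum: lumber uses 123 of 123 (binding); carpentry uses 152 of 152 (binding).
The binding rows give the dual system: 3·y_lumber + 4·y_carpentry = 30.5 and 4·y_lumber + 4·y_carpentry = 38.
Solving: y_lumber = 7.5, y_carpentry = 2.
cabinets enters the basis when its profit ≥ yᵀa₃ = 7.5·1 + 2·4 = 15.5.

15.5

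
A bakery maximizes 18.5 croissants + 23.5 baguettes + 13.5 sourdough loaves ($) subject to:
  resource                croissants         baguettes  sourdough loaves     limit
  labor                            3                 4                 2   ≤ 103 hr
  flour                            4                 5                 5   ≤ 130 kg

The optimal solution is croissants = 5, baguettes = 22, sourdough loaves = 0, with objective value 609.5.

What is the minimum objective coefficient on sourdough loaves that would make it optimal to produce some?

At the optimum: labor uses 103 of 103 (binding); flour uses 130 of 130 (binding).
From A_Bᵀ y = c: 3·y_labor + 4·y_flour = 18.5; 4·y_labor + 5·y_flour = 23.5.
This yields shadow prices y_labor = 1.5, y_flour = 3.5.
sourdough loaves enters the basis when its profit ≥ yᵀa₃ = 1.5·2 + 3.5·5 = 20.5.

20.5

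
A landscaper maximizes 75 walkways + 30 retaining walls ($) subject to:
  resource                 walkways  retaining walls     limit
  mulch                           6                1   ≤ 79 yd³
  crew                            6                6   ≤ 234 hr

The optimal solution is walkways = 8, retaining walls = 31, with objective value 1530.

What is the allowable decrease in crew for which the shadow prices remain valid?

Binding constraints: mulch, crew. The basis is B = [[6,1],[6,6]] with det 30.
Per unit decrease in crew, x* moves by d = (0.0333, -0.2).
The basis stays optimal until retaining walls reaches 0; allowable decrease = 155 hr.

155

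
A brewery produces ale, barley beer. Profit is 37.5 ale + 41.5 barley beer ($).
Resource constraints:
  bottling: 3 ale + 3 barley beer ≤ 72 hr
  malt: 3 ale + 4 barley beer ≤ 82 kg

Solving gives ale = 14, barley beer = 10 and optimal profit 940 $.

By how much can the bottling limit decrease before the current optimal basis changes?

10.5

Binding constraints: bottling, malt. The basis is B = [[3,3],[3,4]] with det 3.
Per unit decrease in bottling, x* moves by d = (-1.3333, 1).
The basis stays optimal until ale reaches 0; allowable decrease = 10.5 hr.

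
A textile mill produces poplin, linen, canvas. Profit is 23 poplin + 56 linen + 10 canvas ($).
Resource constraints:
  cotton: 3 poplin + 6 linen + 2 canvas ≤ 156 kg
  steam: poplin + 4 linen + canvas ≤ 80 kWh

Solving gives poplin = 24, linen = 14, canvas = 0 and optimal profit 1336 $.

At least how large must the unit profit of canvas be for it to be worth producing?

At the optimum: cotton uses 156 of 156 (binding); steam uses 80 of 80 (binding).
Dual feasibility on the basic columns requires 3·y_cotton + 1·y_steam = 23, 6·y_cotton + 4·y_steam = 56.
Solving: y_cotton = 6, y_steam = 5.
canvas enters the basis when its profit ≥ yᵀa₃ = 6·2 + 5·1 = 17.

17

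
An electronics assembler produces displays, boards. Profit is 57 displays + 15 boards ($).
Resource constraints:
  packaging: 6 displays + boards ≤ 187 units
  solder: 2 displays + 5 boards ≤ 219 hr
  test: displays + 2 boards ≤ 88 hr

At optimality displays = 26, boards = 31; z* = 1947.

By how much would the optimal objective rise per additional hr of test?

3

At the optimum: packaging uses 187 of 187 (binding); solder uses 207 of 219 (slack = 12); test uses 88 of 88 (binding).
Slack constraints have shadow price 0 (complementary slackness).
The binding rows give the dual system: 6·y_packaging + 1·y_test = 57 and 1·y_packaging + 2·y_test = 15.
→ y_packaging = 9 and y_test = 3.
Shadow price of test = 3.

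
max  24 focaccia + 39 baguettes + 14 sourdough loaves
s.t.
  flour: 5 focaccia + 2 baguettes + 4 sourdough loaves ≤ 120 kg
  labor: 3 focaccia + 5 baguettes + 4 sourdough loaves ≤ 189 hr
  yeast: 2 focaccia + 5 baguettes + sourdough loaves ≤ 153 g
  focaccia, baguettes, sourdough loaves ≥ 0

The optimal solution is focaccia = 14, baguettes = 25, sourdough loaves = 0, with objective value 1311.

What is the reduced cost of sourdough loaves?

-1

At the optimum: flour uses 120 of 120 (binding); labor uses 167 of 189 (slack = 22); yeast uses 153 of 153 (binding).
Since labor is not tight, its dual is 0.
The binding rows give the dual system: 5·y_flour + 2·y_yeast = 24 and 2·y_flour + 5·y_yeast = 39.
Solving: y_flour = 2, y_yeast = 7.
Reduced cost of sourdough loaves: c₃ − yᵀa₃ = 14 − (2·4 + 7·1) = 14 − 15 = -1.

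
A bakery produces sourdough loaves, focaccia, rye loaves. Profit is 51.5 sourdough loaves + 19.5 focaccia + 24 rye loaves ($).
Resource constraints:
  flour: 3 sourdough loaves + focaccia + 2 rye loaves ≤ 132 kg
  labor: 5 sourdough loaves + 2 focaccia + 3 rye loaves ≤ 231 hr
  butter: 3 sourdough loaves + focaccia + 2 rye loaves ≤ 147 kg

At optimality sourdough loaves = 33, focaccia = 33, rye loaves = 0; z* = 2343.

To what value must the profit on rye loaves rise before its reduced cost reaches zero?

Check each constraint at x*: flour 132/132 (tight); labor 231/231 (tight); butter 132/147 (slack 15).
By complementary slackness, y = 0 for the non-binding constraint.
From A_Bᵀ y = c: 3·y_flour + 5·y_labor = 51.5; 1·y_flour + 2·y_labor = 19.5.
→ y_flour = 5.5 and y_labor = 7.
rye loaves enters the basis when its profit ≥ yᵀa₃ = 5.5·2 + 7·3 = 32.

32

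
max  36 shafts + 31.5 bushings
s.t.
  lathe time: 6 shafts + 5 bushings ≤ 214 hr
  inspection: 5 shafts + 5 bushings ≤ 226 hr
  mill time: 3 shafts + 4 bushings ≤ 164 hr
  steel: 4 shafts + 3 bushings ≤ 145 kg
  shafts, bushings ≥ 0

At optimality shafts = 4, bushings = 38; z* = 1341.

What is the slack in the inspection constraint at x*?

16

inspection used = 5·4 + 5·38 = 210; slack = 226 − 210 = 16.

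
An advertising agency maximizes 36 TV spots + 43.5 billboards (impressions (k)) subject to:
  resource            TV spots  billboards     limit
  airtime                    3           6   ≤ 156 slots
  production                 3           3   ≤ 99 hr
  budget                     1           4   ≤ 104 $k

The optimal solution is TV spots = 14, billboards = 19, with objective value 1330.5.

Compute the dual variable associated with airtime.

2.5

Check each constraint at x*: airtime 156/156 (tight); production 99/99 (tight); budget 90/104 (slack 14).
Since budget is not tight, its dual is 0.
The binding rows give the dual system: 3·y_airtime + 3·y_production = 36 and 6·y_airtime + 3·y_production = 43.5.
This yields shadow prices y_airtime = 2.5, y_production = 9.5.
Shadow price of airtime = 2.5.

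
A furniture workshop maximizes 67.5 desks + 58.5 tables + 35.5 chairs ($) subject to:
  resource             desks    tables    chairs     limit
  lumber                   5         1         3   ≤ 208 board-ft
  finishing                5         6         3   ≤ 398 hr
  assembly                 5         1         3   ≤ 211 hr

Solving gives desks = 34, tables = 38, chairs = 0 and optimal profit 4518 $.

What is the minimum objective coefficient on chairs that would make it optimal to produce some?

Binding: lumber and finishing. Non-binding: assembly (3 unused).
Slack constraints have shadow price 0 (complementary slackness).
The binding rows give the dual system: 5·y_lumber + 5·y_finishing = 67.5 and 1·y_lumber + 6·y_finishing = 58.5.
Solving: y_lumber = 4.5, y_finishing = 9.
chairs enters the basis when its profit ≥ yᵀa₃ = 4.5·3 + 9·3 = 40.5.

40.5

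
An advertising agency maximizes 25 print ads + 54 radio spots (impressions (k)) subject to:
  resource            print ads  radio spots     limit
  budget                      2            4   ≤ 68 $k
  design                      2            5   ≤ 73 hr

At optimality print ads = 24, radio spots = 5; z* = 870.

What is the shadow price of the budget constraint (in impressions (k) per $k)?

Both budget and design are binding at x*.
Dual feasibility on the basic columns requires 2·y_budget + 2·y_design = 25, 4·y_budget + 5·y_design = 54.
→ y_budget = 8.5 and y_design = 4.
Shadow price of budget = 8.5.

8.5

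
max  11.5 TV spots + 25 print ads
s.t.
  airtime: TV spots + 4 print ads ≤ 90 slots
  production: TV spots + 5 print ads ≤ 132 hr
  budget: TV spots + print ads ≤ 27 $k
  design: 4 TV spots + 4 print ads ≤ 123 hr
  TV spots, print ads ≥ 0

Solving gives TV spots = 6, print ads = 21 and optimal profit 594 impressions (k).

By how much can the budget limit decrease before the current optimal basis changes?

4.5

Binding constraints: airtime, budget. The basis is B = [[1,4],[1,1]] with det -3.
Per unit decrease in budget, x* moves by d = (-1.3333, 0.3333).
The basis stays optimal until TV spots reaches 0; allowable decrease = 4.5 $k.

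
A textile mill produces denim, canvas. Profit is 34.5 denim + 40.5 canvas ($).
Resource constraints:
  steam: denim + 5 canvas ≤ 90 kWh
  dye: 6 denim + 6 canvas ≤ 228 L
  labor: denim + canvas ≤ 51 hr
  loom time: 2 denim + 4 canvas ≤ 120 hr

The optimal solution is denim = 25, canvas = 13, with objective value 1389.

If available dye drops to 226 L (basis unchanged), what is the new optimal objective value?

1378

At the optimum: steam uses 90 of 90 (binding); dye uses 228 of 228 (binding); labor uses 38 of 51 (slack = 13); loom time uses 102 of 120 (slack = 18).
By complementary slackness, y = 0 for the non-binding constraints.
The binding rows give the dual system: 1·y_steam + 6·y_dye = 34.5 and 5·y_steam + 6·y_dye = 40.5.
This yields shadow prices y_steam = 1.5, y_dye = 5.5.
Δz = y_dye·Δb = 5.5 × (-2) = -11, so new z* = 1389 − 11 = 1378.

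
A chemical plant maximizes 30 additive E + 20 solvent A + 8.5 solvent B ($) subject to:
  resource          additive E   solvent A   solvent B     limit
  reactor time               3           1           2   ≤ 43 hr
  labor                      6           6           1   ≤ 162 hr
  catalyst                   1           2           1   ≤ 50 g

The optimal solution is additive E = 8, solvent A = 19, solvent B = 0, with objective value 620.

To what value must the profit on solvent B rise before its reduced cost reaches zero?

12.5

Check each constraint at x*: reactor time 43/43 (tight); labor 162/162 (tight); catalyst 46/50 (slack 4).
Slack constraints have shadow price 0 (complementary slackness).
The binding rows give the dual system: 3·y_reactor time + 6·y_labor = 30 and 1·y_reactor time + 6·y_labor = 20.
Solving: y_reactor time = 5, y_labor = 2.5.
solvent B enters the basis when its profit ≥ yᵀa₃ = 5·2 + 2.5·1 = 12.5.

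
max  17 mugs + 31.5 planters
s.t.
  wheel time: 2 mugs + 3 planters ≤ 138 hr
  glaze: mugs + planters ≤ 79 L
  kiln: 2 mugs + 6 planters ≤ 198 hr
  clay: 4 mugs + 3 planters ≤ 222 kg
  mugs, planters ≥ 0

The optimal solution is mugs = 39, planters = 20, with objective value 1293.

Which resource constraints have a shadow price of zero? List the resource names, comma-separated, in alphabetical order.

wheel time: 138/138 (binding)
glaze: 59/79 (slack 20)
kiln: 198/198 (binding)
clay: 216/222 (slack 6)
By complementary slackness, a constraint with positive slack has shadow price 0 → clay, glaze.

clay, glaze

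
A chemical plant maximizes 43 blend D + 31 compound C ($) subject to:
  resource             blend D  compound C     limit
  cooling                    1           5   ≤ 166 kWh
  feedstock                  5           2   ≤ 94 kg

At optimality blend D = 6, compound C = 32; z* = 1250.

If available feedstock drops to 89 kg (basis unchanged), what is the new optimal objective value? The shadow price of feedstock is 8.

Δb = -5, so new z* = 1250 + (8)·(-5) = 1250 − 40 = 1210.

1210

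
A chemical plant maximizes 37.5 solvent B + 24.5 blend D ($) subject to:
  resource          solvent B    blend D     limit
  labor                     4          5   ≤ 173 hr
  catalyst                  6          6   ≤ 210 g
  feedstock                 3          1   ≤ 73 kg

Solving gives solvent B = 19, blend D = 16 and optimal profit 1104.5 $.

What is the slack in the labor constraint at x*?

labor used = 4·19 + 5·16 = 156; slack = 173 − 156 = 17.

17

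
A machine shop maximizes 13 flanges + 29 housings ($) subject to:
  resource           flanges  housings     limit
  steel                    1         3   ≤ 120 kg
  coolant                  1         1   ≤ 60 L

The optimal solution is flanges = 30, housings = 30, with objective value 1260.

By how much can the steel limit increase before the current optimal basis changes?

Binding constraints: steel, coolant. The basis is B = [[1,3],[1,1]] with det -2.
Per unit increase in steel, x* moves by d = (-0.5, 0.5).
The basis stays optimal until flanges reaches 0; allowable increase = 60 kg.

60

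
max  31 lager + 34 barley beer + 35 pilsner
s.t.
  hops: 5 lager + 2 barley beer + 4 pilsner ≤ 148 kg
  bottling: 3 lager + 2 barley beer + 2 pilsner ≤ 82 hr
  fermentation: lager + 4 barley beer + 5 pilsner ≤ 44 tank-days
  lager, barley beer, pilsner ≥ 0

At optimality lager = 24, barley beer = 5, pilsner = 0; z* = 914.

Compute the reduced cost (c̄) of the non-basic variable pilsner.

-3

Binding: bottling and fermentation. Non-binding: hops (18 unused).
By complementary slackness, y = 0 for the non-binding constraint.
The binding rows give the dual system: 3·y_bottling + 1·y_fermentation = 31 and 2·y_bottling + 4·y_fermentation = 34.
This yields shadow prices y_bottling = 9, y_fermentation = 4.
Reduced cost of pilsner: c₃ − yᵀa₃ = 35 − (9·2 + 4·5) = 35 − 38 = -3.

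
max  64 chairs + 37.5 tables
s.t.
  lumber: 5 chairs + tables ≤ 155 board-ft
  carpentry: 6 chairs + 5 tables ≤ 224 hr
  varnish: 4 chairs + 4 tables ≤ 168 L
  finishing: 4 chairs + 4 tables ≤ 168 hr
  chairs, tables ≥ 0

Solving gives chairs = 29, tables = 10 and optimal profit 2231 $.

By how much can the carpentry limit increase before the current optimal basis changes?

Binding constraints: lumber, carpentry. The basis is B = [[5,1],[6,5]] with det 19.
Per unit increase in carpentry, x* moves by d = (-0.0526, 0.2632).
The basis stays optimal until varnish becomes binding; allowable increase = 14.25 hr.

14.25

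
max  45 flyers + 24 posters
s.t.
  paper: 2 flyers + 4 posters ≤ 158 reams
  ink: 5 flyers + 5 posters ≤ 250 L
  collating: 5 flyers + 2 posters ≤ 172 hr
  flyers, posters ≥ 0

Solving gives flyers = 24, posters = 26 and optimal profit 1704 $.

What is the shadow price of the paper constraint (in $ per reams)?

0

Binding: ink and collating. Non-binding: paper (6 unused).
By complementary slackness, y = 0 for the non-binding constraint.
Dual feasibility on the basic columns requires 5·y_ink + 5·y_collating = 45, 5·y_ink + 2·y_collating = 24.
This yields shadow prices y_ink = 2, y_collating = 7.
Shadow price of paper = 0.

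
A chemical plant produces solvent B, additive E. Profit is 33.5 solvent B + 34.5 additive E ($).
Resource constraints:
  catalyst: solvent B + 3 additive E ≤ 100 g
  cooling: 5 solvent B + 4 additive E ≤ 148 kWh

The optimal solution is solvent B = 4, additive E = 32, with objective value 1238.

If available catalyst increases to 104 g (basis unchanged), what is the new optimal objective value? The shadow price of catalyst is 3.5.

Δb = 4, so new z* = 1238 + (3.5)·(4) = 1238 + 14 = 1252.

1252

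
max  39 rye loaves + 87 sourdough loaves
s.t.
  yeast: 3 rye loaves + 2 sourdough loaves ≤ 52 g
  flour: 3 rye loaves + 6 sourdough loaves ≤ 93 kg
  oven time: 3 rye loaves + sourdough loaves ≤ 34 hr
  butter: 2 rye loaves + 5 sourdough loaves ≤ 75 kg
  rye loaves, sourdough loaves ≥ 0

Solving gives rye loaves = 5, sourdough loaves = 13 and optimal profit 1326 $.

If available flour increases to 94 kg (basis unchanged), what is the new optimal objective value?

1333

Check each constraint at x*: yeast 41/52 (slack 11); flour 93/93 (tight); oven time 28/34 (slack 6); butter 75/75 (tight).
Since yeast, oven time are not tight, their duals are 0.
The binding rows give the dual system: 3·y_flour + 2·y_butter = 39 and 6·y_flour + 5·y_butter = 87.
This yields shadow prices y_flour = 7, y_butter = 9.
Δz = y_flour·Δb = 7 × (1) = 7, so new z* = 1326 + 7 = 1333.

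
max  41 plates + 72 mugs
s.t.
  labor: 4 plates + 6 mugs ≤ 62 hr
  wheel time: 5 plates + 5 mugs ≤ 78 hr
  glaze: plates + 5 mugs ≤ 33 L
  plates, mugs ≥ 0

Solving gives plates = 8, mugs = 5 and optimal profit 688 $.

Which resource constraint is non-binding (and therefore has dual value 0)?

labor: 62/62 (binding)
wheel time: 65/78 (slack 13)
glaze: 33/33 (binding)
By complementary slackness, a constraint with positive slack has shadow price 0 → wheel time.

wheel time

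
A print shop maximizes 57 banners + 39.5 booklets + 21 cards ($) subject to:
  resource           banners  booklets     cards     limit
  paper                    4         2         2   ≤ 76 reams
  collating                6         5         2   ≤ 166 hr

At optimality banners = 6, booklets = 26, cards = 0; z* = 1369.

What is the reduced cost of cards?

-2

Both paper and collating are binding at x*.
Dual feasibility on the basic columns requires 4·y_paper + 6·y_collating = 57, 2·y_paper + 5·y_collating = 39.5.
Solving: y_paper = 6, y_collating = 5.5.
Reduced cost of cards: c₃ − yᵀa₃ = 21 − (6·2 + 5.5·2) = 21 − 23 = -2.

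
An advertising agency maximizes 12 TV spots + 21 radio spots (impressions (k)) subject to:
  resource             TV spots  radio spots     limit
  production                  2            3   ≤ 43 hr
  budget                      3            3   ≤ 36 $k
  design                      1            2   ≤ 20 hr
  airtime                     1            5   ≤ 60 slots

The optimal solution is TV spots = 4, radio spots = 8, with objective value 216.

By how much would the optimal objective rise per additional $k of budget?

1

Check each constraint at x*: production 32/43 (slack 11); budget 36/36 (tight); design 20/20 (tight); airtime 44/60 (slack 16).
Since production, airtime are not tight, their duals are 0.
The binding rows give the dual system: 3·y_budget + 1·y_design = 12 and 3·y_budget + 2·y_design = 21.
→ y_budget = 1 and y_design = 9.
Shadow price of budget = 1.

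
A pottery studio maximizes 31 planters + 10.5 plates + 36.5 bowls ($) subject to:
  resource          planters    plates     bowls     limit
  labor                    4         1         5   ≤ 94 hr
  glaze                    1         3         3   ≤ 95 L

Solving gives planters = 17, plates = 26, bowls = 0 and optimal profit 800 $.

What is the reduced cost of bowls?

-4

Check each constraint at x*: labor 94/94 (tight); glaze 95/95 (tight).
From A_Bᵀ y = c: 4·y_labor + 1·y_glaze = 31; 1·y_labor + 3·y_glaze = 10.5.
Solving: y_labor = 7.5, y_glaze = 1.
Reduced cost of bowls: c₃ − yᵀa₃ = 36.5 − (7.5·5 + 1·3) = 36.5 − 40.5 = -4.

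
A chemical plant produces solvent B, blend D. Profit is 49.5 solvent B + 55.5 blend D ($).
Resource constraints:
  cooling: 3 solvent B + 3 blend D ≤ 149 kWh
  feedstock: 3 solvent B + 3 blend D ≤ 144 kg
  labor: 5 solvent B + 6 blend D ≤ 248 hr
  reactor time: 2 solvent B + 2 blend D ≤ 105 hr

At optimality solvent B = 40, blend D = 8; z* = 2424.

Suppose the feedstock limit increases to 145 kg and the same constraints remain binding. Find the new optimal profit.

Binding: feedstock and labor. Non-binding: cooling (5 unused), reactor time (9 unused).
By complementary slackness, y = 0 for the non-binding constraints.
The binding rows give the dual system: 3·y_feedstock + 5·y_labor = 49.5 and 3·y_feedstock + 6·y_labor = 55.5.
Solving: y_feedstock = 6.5, y_labor = 6.
Δz = y_feedstock·Δb = 6.5 × (1) = 6.5, so new z* = 2424 + 6.5 = 2430.5.

2430.5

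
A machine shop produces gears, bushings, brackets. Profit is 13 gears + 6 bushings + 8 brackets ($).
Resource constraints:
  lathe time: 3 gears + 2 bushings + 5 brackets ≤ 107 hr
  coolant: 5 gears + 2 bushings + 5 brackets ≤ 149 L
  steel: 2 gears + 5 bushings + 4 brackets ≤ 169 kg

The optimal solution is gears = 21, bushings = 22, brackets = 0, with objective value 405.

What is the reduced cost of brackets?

Binding: lathe time and coolant. Non-binding: steel (17 unused).
By complementary slackness, y = 0 for the non-binding constraint.
From A_Bᵀ y = c: 3·y_lathe time + 5·y_coolant = 13; 2·y_lathe time + 2·y_coolant = 6.
This yields shadow prices y_lathe time = 1, y_coolant = 2.
Reduced cost of brackets: c₃ − yᵀa₃ = 8 − (1·5 + 2·5) = 8 − 15 = -7.

-7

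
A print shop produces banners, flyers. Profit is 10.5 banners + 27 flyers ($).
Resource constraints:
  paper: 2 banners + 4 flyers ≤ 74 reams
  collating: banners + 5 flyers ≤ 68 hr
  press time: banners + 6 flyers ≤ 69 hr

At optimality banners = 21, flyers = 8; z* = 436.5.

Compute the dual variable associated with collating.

Binding: paper and press time. Non-binding: collating (7 unused).
By complementary slackness, y = 0 for the non-binding constraint.
Dual feasibility on the basic columns requires 2·y_paper + 1·y_press time = 10.5, 4·y_paper + 6·y_press time = 27.
Solving: y_paper = 4.5, y_press time = 1.5.
Shadow price of collating = 0.

0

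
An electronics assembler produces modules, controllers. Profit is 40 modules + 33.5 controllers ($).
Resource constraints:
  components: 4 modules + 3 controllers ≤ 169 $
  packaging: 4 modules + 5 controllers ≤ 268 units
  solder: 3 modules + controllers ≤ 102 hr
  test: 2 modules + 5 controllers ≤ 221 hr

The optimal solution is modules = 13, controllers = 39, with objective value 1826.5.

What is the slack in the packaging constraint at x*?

21

packaging used = 4·13 + 5·39 = 247; slack = 268 − 247 = 21.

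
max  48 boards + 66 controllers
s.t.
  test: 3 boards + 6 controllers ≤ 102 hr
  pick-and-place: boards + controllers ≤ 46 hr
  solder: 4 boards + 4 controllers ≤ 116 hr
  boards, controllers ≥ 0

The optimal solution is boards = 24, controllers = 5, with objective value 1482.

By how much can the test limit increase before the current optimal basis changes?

72

Binding constraints: test, solder. The basis is B = [[3,6],[4,4]] with det -12.
Per unit increase in test, x* moves by d = (-0.3333, 0.3333).
The basis stays optimal until boards reaches 0; allowable increase = 72 hr.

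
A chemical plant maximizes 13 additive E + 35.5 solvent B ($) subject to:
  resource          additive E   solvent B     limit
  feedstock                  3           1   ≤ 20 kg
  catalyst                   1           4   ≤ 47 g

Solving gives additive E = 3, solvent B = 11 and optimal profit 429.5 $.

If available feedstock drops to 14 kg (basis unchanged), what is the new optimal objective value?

420.5

At the optimum: feedstock uses 20 of 20 (binding); catalyst uses 47 of 47 (binding).
The binding rows give the dual system: 3·y_feedstock + 1·y_catalyst = 13 and 1·y_feedstock + 4·y_catalyst = 35.5.
This yields shadow prices y_feedstock = 1.5, y_catalyst = 8.5.
Δz = y_feedstock·Δb = 1.5 × (-6) = -9, so new z* = 429.5 − 9 = 420.5.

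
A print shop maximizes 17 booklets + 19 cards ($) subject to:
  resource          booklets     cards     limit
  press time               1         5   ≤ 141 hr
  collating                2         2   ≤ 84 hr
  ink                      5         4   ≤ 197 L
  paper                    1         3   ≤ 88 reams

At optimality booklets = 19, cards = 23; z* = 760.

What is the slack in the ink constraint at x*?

10

ink used = 5·19 + 4·23 = 187; slack = 197 − 187 = 10.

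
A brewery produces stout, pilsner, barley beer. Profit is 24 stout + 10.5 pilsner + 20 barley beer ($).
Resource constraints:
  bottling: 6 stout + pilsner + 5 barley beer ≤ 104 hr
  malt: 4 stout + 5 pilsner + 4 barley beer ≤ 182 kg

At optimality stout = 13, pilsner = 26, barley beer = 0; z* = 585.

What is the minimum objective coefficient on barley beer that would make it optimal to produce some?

21

At the optimum: bottling uses 104 of 104 (binding); malt uses 182 of 182 (binding).
Dual feasibility on the basic columns requires 6·y_bottling + 4·y_malt = 24, 1·y_bottling + 5·y_malt = 10.5.
→ y_bottling = 3 and y_malt = 1.5.
barley beer enters the basis when its profit ≥ yᵀa₃ = 3·5 + 1.5·4 = 21.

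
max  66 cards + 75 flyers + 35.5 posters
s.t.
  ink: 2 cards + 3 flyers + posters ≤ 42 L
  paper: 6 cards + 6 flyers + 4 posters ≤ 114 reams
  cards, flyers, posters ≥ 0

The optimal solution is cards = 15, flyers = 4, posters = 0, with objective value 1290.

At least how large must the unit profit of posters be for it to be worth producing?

41

Check each constraint at x*: ink 42/42 (tight); paper 114/114 (tight).
The binding rows give the dual system: 2·y_ink + 6·y_paper = 66 and 3·y_ink + 6·y_paper = 75.
This yields shadow prices y_ink = 9, y_paper = 8.
posters enters the basis when its profit ≥ yᵀa₃ = 9·1 + 8·4 = 41.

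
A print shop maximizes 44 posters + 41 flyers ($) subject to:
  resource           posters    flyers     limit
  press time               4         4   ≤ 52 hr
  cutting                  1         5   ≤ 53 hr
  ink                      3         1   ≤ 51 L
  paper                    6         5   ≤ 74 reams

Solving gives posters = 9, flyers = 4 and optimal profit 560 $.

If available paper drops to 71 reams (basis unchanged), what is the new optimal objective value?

Check each constraint at x*: press time 52/52 (tight); cutting 29/53 (slack 24); ink 31/51 (slack 20); paper 74/74 (tight).
Slack constraints have shadow price 0 (complementary slackness).
The binding rows give the dual system: 4·y_press time + 6·y_paper = 44 and 4·y_press time + 5·y_paper = 41.
This yields shadow prices y_press time = 6.5, y_paper = 3.
Δz = y_paper·Δb = 3 × (-3) = -9, so new z* = 560 − 9 = 551.

551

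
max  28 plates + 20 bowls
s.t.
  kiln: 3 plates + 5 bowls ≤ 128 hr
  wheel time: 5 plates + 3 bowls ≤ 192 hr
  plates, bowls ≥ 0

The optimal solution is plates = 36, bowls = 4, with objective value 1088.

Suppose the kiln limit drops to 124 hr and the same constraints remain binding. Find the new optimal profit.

1084

Check each constraint at x*: kiln 128/128 (tight); wheel time 192/192 (tight).
From A_Bᵀ y = c: 3·y_kiln + 5·y_wheel time = 28; 5·y_kiln + 3·y_wheel time = 20.
Solving: y_kiln = 1, y_wheel time = 5.
Δz = y_kiln·Δb = 1 × (-4) = -4, so new z* = 1088 − 4 = 1084.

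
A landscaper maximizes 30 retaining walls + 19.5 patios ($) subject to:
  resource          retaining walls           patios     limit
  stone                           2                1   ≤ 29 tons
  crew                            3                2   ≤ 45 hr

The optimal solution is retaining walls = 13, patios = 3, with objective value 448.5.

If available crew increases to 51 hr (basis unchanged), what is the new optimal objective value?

502.5

At the optimum: stone uses 29 of 29 (binding); crew uses 45 of 45 (binding).
Dual feasibility on the basic columns requires 2·y_stone + 3·y_crew = 30, 1·y_stone + 2·y_crew = 19.5.
→ y_stone = 1.5 and y_crew = 9.
Δz = y_crew·Δb = 9 × (6) = 54, so new z* = 448.5 + 54 = 502.5.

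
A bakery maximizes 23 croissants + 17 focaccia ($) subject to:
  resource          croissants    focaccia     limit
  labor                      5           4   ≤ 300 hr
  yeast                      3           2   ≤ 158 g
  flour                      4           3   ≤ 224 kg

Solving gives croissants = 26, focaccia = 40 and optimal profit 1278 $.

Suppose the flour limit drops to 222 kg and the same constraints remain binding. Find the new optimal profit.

1268

At the optimum: labor uses 290 of 300 (slack = 10); yeast uses 158 of 158 (binding); flour uses 224 of 224 (binding).
By complementary slackness, y = 0 for the non-binding constraint.
Dual feasibility on the basic columns requires 3·y_yeast + 4·y_flour = 23, 2·y_yeast + 3·y_flour = 17.
This yields shadow prices y_yeast = 1, y_flour = 5.
Δz = y_flour·Δb = 5 × (-2) = -10, so new z* = 1278 − 10 = 1268.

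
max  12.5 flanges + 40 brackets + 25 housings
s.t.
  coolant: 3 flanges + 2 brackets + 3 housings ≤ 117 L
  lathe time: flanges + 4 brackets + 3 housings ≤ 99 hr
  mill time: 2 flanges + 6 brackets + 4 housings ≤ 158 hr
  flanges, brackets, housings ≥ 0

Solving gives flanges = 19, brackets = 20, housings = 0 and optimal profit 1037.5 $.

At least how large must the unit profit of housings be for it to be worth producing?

At the optimum: coolant uses 97 of 117 (slack = 20); lathe time uses 99 of 99 (binding); mill time uses 158 of 158 (binding).
By complementary slackness, y = 0 for the non-binding constraint.
From A_Bᵀ y = c: 1·y_lathe time + 2·y_mill time = 12.5; 4·y_lathe time + 6·y_mill time = 40.
→ y_lathe time = 2.5 and y_mill time = 5.
housings enters the basis when its profit ≥ yᵀa₃ = 2.5·3 + 5·4 = 27.5.

27.5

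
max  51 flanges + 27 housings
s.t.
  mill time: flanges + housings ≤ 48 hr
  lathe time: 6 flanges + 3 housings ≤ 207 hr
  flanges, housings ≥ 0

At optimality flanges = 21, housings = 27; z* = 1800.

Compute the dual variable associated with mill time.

Both mill time and lathe time are binding at x*.
The binding rows give the dual system: 1·y_mill time + 6·y_lathe time = 51 and 1·y_mill time + 3·y_lathe time = 27.
→ y_mill time = 3 and y_lathe time = 8.
Shadow price of mill time = 3.

3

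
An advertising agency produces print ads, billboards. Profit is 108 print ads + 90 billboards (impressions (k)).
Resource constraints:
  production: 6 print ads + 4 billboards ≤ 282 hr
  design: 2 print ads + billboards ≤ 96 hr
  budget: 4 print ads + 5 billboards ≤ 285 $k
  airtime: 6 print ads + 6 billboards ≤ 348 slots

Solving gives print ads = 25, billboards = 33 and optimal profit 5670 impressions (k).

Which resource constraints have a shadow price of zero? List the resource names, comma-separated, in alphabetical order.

production: 282/282 (binding)
design: 83/96 (slack 13)
budget: 265/285 (slack 20)
airtime: 348/348 (binding)
By complementary slackness, a constraint with positive slack has shadow price 0 → budget, design.

budget, design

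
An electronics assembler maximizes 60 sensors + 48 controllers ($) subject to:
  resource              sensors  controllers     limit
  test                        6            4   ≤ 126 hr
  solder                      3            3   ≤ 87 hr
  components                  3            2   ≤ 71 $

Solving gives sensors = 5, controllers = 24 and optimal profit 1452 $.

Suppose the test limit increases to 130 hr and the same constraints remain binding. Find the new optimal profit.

1476

At the optimum: test uses 126 of 126 (binding); solder uses 87 of 87 (binding); components uses 63 of 71 (slack = 8).
Slack constraints have shadow price 0 (complementary slackness).
The binding rows give the dual system: 6·y_test + 3·y_solder = 60 and 4·y_test + 3·y_solder = 48.
Solving: y_test = 6, y_solder = 8.
Δz = y_test·Δb = 6 × (4) = 24, so new z* = 1452 + 24 = 1476.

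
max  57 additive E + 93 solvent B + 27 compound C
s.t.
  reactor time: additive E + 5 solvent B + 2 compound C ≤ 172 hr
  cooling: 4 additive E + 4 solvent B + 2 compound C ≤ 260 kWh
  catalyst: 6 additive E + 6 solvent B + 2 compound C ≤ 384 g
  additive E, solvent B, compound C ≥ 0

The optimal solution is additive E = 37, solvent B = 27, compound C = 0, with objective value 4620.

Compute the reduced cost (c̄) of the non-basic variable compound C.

-7

At the optimum: reactor time uses 172 of 172 (binding); cooling uses 256 of 260 (slack = 4); catalyst uses 384 of 384 (binding).
Since cooling is not tight, its dual is 0.
From A_Bᵀ y = c: 1·y_reactor time + 6·y_catalyst = 57; 5·y_reactor time + 6·y_catalyst = 93.
Solving: y_reactor time = 9, y_catalyst = 8.
Reduced cost of compound C: c₃ − yᵀa₃ = 27 − (9·2 + 8·2) = 27 − 34 = -7.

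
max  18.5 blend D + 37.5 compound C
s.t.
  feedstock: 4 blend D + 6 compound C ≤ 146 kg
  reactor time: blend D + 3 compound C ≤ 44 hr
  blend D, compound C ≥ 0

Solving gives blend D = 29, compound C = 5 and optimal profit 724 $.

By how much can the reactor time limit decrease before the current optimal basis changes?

Binding constraints: feedstock, reactor time. The basis is B = [[4,6],[1,3]] with det 6.
Per unit decrease in reactor time, x* moves by d = (1, -0.6667).
The basis stays optimal until compound C reaches 0; allowable decrease = 7.5 hr.

7.5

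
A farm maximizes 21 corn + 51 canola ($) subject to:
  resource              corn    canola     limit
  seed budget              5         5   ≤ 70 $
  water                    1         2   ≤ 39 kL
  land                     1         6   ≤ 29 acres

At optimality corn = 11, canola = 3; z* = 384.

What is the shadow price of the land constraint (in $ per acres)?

6

Binding: seed budget and land. Non-binding: water (22 unused).
Slack constraints have shadow price 0 (complementary slackness).
Dual feasibility on the basic columns requires 5·y_seed budget + 1·y_land = 21, 5·y_seed budget + 6·y_land = 51.
Solving: y_seed budget = 3, y_land = 6.
Shadow price of land = 6.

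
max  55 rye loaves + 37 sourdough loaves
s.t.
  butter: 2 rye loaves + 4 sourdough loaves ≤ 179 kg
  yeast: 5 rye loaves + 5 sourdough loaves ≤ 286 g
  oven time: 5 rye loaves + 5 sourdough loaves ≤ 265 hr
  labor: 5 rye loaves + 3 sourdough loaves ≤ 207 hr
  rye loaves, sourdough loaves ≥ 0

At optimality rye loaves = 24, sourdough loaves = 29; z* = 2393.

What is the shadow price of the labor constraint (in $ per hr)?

9

Check each constraint at x*: butter 164/179 (slack 15); yeast 265/286 (slack 21); oven time 265/265 (tight); labor 207/207 (tight).
Slack constraints have shadow price 0 (complementary slackness).
The binding rows give the dual system: 5·y_oven time + 5·y_labor = 55 and 5·y_oven time + 3·y_labor = 37.
This yields shadow prices y_oven time = 2, y_labor = 9.
Shadow price of labor = 9.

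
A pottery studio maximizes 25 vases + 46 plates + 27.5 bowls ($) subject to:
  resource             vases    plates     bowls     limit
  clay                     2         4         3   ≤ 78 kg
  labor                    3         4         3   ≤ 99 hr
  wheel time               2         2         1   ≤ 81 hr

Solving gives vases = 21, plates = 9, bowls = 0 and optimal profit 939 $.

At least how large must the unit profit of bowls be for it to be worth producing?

Binding: clay and labor. Non-binding: wheel time (21 unused).
Since wheel time is not tight, its dual is 0.
Dual feasibility on the basic columns requires 2·y_clay + 3·y_labor = 25, 4·y_clay + 4·y_labor = 46.
This yields shadow prices y_clay = 9.5, y_labor = 2.
bowls enters the basis when its profit ≥ yᵀa₃ = 9.5·3 + 2·3 = 34.5.

34.5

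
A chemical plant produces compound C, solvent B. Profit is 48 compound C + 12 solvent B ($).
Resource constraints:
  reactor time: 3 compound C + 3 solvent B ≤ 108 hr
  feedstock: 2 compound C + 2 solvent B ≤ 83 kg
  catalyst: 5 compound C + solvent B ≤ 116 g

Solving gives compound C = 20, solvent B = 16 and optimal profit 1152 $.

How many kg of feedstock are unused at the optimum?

feedstock used = 2·20 + 2·16 = 72; slack = 83 − 72 = 11.

11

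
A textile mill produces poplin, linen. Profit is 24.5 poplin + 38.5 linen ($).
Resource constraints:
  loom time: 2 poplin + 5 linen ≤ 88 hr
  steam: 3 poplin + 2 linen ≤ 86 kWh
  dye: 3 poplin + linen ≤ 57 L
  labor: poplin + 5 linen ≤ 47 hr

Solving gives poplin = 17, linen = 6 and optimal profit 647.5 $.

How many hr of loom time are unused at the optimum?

24

loom time used = 2·17 + 5·6 = 64; slack = 88 − 64 = 24.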